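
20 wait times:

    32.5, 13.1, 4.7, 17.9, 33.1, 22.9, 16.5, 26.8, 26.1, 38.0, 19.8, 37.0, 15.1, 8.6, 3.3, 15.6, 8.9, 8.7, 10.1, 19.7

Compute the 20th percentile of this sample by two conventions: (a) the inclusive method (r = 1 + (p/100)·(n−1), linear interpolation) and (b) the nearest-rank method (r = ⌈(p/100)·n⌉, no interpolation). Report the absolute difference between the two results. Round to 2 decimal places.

Sorted: 3.3, 4.7, 8.6, 8.7, 8.9, 10.1, 13.1, 15.1, 15.6, 16.5, 17.9, 19.7, 19.8, 22.9, 26.1, 26.8, 32.5, 33.1, 37.0, 38.0.
n = 20.
(a) r = 4.8; between ranks 4 (8.7) and 5 (8.9): 8.86.
(b) the nearest-rank method: rank 4 → 8.7.
|8.86 − 8.7| = 0.16.

0.16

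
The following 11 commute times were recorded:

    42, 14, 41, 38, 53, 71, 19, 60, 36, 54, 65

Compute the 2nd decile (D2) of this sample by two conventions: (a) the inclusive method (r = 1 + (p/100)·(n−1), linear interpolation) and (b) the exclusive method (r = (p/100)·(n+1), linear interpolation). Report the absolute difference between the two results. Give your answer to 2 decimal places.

10.20

Sorted: 14, 19, 36, 38, 41, 42, 53, 54, 60, 65, 71.
n = 11.
(a) r = 3 → value at rank 3 = 36.
(b) r = 2.4; between ranks 2 (19) and 3 (36): 25.8.
|36 − 25.8| = 10.2.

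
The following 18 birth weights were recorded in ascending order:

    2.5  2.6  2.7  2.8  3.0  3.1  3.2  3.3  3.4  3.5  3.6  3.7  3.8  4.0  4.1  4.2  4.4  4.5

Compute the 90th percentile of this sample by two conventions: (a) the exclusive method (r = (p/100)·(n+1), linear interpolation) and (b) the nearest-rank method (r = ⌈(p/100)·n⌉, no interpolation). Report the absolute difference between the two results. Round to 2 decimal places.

n = 18.
(a) r = 17.1; between ranks 17 (4.4) and 18 (4.5): 4.41.
(b) the nearest-rank method: rank 17 → 4.4.
|4.41 − 4.4| = 0.01.

0.01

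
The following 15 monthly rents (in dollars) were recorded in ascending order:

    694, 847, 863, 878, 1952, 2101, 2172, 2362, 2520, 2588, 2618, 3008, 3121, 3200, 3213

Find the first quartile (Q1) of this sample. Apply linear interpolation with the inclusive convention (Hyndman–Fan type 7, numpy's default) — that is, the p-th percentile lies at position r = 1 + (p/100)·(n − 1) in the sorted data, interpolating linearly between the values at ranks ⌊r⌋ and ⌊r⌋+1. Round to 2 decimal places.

1415.00

n = 15.
r = 1 + (25/100)·(15 − 1) = 1 + 3.5 = 4.5.
Rank 4 is 878 and rank 5 is 1952.
Interpolate: 878 + 0.5·(1952 − 878) = 878 + 0.5·1074 = 1415.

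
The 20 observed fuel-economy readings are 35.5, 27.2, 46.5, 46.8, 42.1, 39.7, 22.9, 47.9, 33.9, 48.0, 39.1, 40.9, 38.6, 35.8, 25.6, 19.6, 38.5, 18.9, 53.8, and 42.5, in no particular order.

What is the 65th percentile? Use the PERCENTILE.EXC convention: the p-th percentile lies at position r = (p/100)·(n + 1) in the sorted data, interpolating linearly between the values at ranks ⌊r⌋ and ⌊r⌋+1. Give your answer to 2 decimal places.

Sorted: 18.9, 19.6, 22.9, 25.6, 27.2, 33.9, 35.5, 35.8, 38.5, 38.6, 39.1, 39.7, 40.9, 42.1, 42.5, 46.5, 46.8, 47.9, 48.0, 53.8.
n = 20.
r = (65/100)·(20 + 1) = 13.65.
Rank 13 is 40.9 and rank 14 is 42.1.
Interpolate: 40.9 + 0.65·(42.1 − 40.9) = 40.9 + 0.65·1.2 = 41.68.

41.68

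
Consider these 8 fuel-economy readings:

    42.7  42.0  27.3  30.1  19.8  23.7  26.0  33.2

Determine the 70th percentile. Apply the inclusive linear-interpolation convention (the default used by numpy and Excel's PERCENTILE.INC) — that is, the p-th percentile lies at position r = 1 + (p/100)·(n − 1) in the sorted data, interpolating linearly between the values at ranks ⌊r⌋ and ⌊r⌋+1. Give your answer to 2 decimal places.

Sorted: 19.8, 23.7, 26.0, 27.3, 30.1, 33.2, 42.0, 42.7.
n = 8.
r = 1 + (70/100)·(8 − 1) = 1 + 4.9 = 5.9.
Rank 5 is 30.1 and rank 6 is 33.2.
Interpolate: 30.1 + 0.9·(33.2 − 30.1) = 30.1 + 0.9·3.1 = 32.89.

32.89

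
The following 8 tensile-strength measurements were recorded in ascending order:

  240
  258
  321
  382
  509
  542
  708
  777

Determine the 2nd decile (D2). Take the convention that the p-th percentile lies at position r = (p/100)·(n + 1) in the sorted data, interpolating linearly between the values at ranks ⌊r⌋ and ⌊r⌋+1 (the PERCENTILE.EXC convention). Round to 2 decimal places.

254.40

n = 8.
r = (20/100)·(8 + 1) = 1.8.
Rank 1 is 240 and rank 2 is 258.
Interpolate: 240 + 0.8·(258 − 240) = 240 + 0.8·18 = 254.4.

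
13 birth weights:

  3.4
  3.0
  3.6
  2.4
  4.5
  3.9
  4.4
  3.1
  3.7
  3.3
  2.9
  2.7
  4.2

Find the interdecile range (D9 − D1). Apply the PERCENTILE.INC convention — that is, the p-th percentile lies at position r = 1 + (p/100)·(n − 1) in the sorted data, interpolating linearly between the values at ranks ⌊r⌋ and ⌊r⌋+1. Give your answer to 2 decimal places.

Sorted: 2.4, 2.7, 2.9, 3.0, 3.1, 3.3, 3.4, 3.6, 3.7, 3.9, 4.2, 4.4, 4.5.
n = 13.
P10: r = 2.2; ranks 2–3 are 2.7, 2.9; interpolating gives 2.74.
P90: r = 11.8; ranks 11–12 are 4.2, 4.4; interpolating gives 4.36.
Difference: 4.36 − 2.74 = 1.62.

1.62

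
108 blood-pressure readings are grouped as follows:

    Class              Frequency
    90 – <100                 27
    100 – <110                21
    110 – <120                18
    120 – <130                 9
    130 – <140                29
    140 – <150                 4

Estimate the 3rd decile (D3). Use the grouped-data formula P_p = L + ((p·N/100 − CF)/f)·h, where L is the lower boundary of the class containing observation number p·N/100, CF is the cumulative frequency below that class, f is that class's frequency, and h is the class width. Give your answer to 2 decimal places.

N = 108; target position k = 30/100 · 108 = 32.4.
Cumulative frequencies: 27, 48, 66, 75, 104, 108.
Observation 32.4 falls in the class 100 – <110.
L = 100, CF = 27, f = 21, h = 10.
P30 = 100 + ((32.4 − 27)/21)·10 = 100 + 2.57143 = 102.571.

102.57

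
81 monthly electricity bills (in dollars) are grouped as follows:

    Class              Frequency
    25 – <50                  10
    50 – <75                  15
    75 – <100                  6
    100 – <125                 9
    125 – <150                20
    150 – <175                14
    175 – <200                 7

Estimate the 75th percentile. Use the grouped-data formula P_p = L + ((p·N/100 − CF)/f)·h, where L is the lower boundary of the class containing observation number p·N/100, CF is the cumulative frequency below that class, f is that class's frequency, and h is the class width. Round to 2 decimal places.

151.34

N = 81; target position k = 75/100 · 81 = 60.75.
Cumulative frequencies: 10, 25, 31, 40, 60, 74, 81.
Observation 60.75 falls in the class 150 – <175.
L = 150, CF = 60, f = 14, h = 25.
P75 = 150 + ((60.75 − 60)/14)·25 = 150 + 1.33929 = 151.339.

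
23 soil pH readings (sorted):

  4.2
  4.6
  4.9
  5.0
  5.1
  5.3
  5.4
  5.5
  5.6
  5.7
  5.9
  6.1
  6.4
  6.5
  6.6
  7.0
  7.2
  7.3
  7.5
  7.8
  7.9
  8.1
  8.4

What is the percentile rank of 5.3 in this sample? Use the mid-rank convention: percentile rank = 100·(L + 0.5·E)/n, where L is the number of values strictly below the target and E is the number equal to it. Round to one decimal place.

23.9

Count below 5.3: L = 5; count equal: E = 1; n = 23.
Percentile rank = 100·(5 + 0.5·1)/23 = 100·5.5/23 = 23.91.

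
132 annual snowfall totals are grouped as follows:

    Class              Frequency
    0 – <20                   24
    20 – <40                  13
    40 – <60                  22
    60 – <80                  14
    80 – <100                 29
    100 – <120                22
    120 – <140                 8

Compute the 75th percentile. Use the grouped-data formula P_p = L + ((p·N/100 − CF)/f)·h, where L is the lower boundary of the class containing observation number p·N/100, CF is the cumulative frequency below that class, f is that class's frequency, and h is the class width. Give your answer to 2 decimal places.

97.93

N = 132; target position k = 75/100 · 132 = 99.
Cumulative frequencies: 24, 37, 59, 73, 102, 124, 132.
Observation 99 falls in the class 80 – <100.
L = 80, CF = 73, f = 29, h = 20.
P75 = 80 + ((99 − 73)/29)·20 = 80 + 17.931 = 97.931.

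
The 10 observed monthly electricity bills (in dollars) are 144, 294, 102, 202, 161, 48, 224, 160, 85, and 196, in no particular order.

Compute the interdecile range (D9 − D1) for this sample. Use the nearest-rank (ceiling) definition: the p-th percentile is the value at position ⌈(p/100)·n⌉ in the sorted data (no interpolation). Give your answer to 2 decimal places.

176.00

Sorted: 48, 85, 102, 144, 160, 161, 196, 202, 224, 294.
n = 10.
P10: rank ⌈10/100·10⌉ = 1 → 48.
P90: rank ⌈90/100·10⌉ = 9 → 224.
Difference: 224 − 48 = 176.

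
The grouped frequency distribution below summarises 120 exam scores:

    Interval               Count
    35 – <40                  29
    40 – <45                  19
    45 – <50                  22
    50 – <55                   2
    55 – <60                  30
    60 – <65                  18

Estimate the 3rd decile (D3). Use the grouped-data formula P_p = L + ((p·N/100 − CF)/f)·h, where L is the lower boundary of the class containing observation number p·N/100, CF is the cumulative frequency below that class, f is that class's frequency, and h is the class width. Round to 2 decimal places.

41.84

N = 120; target position k = 30/100 · 120 = 36.
Cumulative frequencies: 29, 48, 70, 72, 102, 120.
Observation 36 falls in the class 40 – <45.
L = 40, CF = 29, f = 19, h = 5.
P30 = 40 + ((36 − 29)/19)·5 = 40 + 1.84211 = 41.8421.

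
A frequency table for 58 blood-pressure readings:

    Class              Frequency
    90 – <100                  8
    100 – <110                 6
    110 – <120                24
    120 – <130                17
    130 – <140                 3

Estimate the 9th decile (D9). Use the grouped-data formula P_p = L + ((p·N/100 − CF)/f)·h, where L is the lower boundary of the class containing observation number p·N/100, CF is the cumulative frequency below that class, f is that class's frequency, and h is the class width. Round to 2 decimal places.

128.35

N = 58; target position k = 90/100 · 58 = 52.2.
Cumulative frequencies: 8, 14, 38, 55, 58.
Observation 52.2 falls in the class 120 – <130.
L = 120, CF = 38, f = 17, h = 10.
P90 = 120 + ((52.2 − 38)/17)·10 = 120 + 8.35294 = 128.353.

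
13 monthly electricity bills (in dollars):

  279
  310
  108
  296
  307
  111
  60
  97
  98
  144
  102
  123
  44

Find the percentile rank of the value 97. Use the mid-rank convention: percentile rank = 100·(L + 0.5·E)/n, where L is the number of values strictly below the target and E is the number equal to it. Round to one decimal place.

19.2

Sorted: 44, 60, 97, 98, 102, 108, 111, 123, 144, 279, 296, 307, 310.
Count below 97: L = 2; count equal: E = 1; n = 13.
Percentile rank = 100·(2 + 0.5·1)/13 = 100·2.5/13 = 19.23.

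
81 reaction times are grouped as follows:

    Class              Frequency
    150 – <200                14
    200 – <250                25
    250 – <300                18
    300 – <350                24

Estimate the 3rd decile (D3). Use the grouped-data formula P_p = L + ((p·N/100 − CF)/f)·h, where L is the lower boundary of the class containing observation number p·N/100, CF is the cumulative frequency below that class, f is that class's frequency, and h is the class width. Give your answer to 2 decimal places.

220.60

N = 81; target position k = 30/100 · 81 = 24.3.
Cumulative frequencies: 14, 39, 57, 81.
Observation 24.3 falls in the class 200 – <250.
L = 200, CF = 14, f = 25, h = 50.
P30 = 200 + ((24.3 − 14)/25)·50 = 200 + 20.6 = 220.6.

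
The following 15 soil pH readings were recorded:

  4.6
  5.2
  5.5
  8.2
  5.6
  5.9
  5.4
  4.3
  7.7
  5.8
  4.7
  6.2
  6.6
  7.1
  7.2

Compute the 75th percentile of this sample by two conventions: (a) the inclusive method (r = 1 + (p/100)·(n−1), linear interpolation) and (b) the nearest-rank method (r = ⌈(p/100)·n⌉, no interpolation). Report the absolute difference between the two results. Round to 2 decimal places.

Sorted: 4.3, 4.6, 4.7, 5.2, 5.4, 5.5, 5.6, 5.8, 5.9, 6.2, 6.6, 7.1, 7.2, 7.7, 8.2.
n = 15.
(a) r = 11.5; between ranks 11 (6.6) and 12 (7.1): 6.85.
(b) the nearest-rank method: rank 12 → 7.1.
|6.85 − 7.1| = 0.25.

0.25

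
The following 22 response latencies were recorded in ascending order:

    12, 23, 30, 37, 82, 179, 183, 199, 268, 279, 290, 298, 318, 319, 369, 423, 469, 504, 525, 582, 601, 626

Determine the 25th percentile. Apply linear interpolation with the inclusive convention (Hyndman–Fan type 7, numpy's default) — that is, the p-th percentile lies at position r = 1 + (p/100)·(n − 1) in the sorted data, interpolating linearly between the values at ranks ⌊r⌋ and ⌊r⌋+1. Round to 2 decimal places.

180.00

n = 22.
r = 1 + (25/100)·(22 − 1) = 1 + 5.25 = 6.25.
Rank 6 is 179 and rank 7 is 183.
Interpolate: 179 + 0.25·(183 − 179) = 179 + 0.25·4 = 180.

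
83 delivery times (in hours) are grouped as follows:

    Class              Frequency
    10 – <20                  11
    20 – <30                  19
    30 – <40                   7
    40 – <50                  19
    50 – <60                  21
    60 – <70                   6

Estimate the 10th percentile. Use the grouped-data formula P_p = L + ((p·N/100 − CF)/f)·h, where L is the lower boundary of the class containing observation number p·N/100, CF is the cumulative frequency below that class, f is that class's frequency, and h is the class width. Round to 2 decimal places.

N = 83; target position k = 10/100 · 83 = 8.3.
Cumulative frequencies: 11, 30, 37, 56, 77, 83.
Observation 8.3 falls in the class 10 – <20.
L = 10, CF = 0, f = 11, h = 10.
P10 = 10 + ((8.3 − 0)/11)·10 = 10 + 7.54545 = 17.5455.

17.55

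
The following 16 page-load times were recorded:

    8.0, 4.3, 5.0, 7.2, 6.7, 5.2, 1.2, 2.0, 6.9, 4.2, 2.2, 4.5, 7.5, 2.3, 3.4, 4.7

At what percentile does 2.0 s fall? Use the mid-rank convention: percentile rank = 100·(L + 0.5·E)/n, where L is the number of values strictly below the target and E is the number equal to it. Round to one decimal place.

Sorted: 1.2, 2.0, 2.2, 2.3, 3.4, 4.2, 4.3, 4.5, 4.7, 5.0, 5.2, 6.7, 6.9, 7.2, 7.5, 8.0.
Count below 2.0: L = 1; count equal: E = 1; n = 16.
Percentile rank = 100·(1 + 0.5·1)/16 = 100·1.5/16 = 9.375.

9.4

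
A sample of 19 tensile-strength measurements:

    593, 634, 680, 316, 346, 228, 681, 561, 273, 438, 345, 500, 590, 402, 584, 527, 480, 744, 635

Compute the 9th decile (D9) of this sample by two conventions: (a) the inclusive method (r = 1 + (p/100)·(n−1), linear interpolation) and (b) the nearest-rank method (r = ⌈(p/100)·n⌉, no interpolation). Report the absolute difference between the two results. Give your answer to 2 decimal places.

Sorted: 228, 273, 316, 345, 346, 402, 438, 480, 500, 527, 561, 584, 590, 593, 634, 635, 680, 681, 744.
n = 19.
(a) r = 17.2; between ranks 17 (680) and 18 (681): 680.2.
(b) the nearest-rank method: rank 18 → 681.
|680.2 − 681| = 0.8.

0.80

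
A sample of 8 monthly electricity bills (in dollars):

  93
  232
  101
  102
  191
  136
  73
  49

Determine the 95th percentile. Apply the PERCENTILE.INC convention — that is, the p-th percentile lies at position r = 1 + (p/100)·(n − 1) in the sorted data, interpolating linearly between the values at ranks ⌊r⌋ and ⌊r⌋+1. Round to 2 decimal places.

Sorted: 49, 73, 93, 101, 102, 136, 191, 232.
n = 8.
r = 1 + (95/100)·(8 − 1) = 1 + 6.65 = 7.65.
Rank 7 is 191 and rank 8 is 232.
Interpolate: 191 + 0.65·(232 − 191) = 191 + 0.65·41 = 217.65.

217.65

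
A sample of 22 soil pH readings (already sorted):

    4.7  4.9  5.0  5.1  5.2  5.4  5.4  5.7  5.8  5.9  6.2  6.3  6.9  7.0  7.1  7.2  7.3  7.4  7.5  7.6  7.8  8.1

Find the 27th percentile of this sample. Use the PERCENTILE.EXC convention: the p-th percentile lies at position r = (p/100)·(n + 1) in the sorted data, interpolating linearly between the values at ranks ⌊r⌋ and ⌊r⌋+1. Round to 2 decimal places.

n = 22.
r = (27/100)·(22 + 1) = 6.21.
Rank 6 is 5.4 and rank 7 is 5.4.
Interpolate: 5.4 + 0.21·(5.4 − 5.4) = 5.4 + 0.21·0 = 5.4.

5.40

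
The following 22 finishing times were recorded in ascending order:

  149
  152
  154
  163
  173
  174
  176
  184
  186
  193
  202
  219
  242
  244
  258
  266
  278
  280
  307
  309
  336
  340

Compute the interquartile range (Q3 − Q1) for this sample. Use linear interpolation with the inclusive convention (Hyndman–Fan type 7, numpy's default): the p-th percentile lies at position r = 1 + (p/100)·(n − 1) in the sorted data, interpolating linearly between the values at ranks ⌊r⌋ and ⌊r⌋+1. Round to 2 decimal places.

100.50

n = 22.
P25: r = 6.25; ranks 6–7 are 174, 176; interpolating gives 174.5.
P75: r = 16.75; ranks 16–17 are 266, 278; interpolating gives 275.
Difference: 275 − 174.5 = 100.5.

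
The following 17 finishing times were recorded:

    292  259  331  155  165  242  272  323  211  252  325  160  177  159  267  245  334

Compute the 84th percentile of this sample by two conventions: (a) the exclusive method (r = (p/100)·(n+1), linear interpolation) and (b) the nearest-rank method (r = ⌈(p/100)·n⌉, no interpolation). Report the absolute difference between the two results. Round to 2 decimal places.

0.72

Sorted: 155, 159, 160, 165, 177, 211, 242, 245, 252, 259, 267, 272, 292, 323, 325, 331, 334.
n = 17.
(a) r = 15.12; between ranks 15 (325) and 16 (331): 325.72.
(b) the nearest-rank method: rank 15 → 325.
|325.72 − 325| = 0.72.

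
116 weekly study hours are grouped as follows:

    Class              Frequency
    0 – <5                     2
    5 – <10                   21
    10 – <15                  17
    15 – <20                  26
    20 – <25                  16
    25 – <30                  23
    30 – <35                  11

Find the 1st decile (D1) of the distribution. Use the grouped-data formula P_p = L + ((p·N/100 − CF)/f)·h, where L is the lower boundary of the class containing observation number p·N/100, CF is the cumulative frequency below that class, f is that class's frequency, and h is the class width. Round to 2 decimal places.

N = 116; target position k = 10/100 · 116 = 11.6.
Cumulative frequencies: 2, 23, 40, 66, 82, 105, 116.
Observation 11.6 falls in the class 5 – <10.
L = 5, CF = 2, f = 21, h = 5.
P10 = 5 + ((11.6 − 2)/21)·5 = 5 + 2.28571 = 7.28571.

7.29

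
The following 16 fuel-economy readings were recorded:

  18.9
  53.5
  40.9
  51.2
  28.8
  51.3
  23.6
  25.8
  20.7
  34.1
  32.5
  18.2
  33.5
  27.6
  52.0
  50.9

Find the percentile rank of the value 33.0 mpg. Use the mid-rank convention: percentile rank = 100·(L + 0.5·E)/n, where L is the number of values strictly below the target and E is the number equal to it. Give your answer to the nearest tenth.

50.0

Sorted: 18.2, 18.9, 20.7, 23.6, 25.8, 27.6, 28.8, 32.5, 33.5, 34.1, 40.9, 50.9, 51.2, 51.3, 52.0, 53.5.
Count below 33.0: L = 8; count equal: E = 0; n = 16.
Percentile rank = 100·(8 + 0.5·0)/16 = 100·8/16 = 50.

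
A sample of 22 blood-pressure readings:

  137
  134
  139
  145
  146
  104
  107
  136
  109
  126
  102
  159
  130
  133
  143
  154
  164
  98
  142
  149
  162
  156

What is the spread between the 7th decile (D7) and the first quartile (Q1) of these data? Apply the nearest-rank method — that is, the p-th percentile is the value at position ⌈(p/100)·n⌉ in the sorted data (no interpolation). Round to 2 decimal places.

Sorted: 98, 102, 104, 107, 109, 126, 130, 133, 134, 136, 137, 139, 142, 143, 145, 146, 149, 154, 156, 159, 162, 164.
n = 22.
P25: rank ⌈25/100·22⌉ = 6 → 126.
P70: rank ⌈70/100·22⌉ = 16 → 146.
Difference: 146 − 126 = 20.

20.00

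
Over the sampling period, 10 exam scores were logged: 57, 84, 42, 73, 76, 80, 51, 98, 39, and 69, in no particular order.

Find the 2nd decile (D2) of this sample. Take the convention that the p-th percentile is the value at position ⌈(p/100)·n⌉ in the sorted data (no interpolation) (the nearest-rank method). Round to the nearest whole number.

42

Sorted: 39, 42, 51, 57, 69, 73, 76, 80, 84, 98.
n = 10.
Position = ⌈20/100 · 10⌉ = ⌈2⌉ = 2.
The value at rank 2 is 42.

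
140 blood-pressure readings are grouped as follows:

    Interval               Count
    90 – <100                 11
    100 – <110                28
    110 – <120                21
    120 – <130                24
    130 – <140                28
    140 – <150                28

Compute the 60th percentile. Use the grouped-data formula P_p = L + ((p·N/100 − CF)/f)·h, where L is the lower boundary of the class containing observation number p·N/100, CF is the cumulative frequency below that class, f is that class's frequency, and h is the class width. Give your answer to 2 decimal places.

130.00

N = 140; target position k = 60/100 · 140 = 84.
Cumulative frequencies: 11, 39, 60, 84, 112, 140.
Observation 84 falls in the class 120 – <130.
L = 120, CF = 60, f = 24, h = 10.
P60 = 120 + ((84 − 60)/24)·10 = 120 + 10 = 130.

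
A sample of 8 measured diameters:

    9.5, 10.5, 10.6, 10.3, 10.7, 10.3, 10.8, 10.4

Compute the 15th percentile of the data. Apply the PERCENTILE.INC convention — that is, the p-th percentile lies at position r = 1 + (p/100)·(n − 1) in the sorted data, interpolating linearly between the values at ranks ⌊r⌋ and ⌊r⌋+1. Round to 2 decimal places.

10.30

Sorted: 9.5, 10.3, 10.3, 10.4, 10.5, 10.6, 10.7, 10.8.
n = 8.
r = 1 + (15/100)·(8 − 1) = 1 + 1.05 = 2.05.
Rank 2 is 10.3 and rank 3 is 10.3.
Interpolate: 10.3 + 0.05·(10.3 − 10.3) = 10.3 + 0.05·0 = 10.3.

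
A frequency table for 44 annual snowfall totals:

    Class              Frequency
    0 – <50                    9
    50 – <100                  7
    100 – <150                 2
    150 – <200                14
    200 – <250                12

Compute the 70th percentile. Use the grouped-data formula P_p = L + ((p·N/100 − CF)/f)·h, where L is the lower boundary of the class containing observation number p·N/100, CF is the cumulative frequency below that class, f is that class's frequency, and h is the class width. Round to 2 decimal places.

195.71

N = 44; target position k = 70/100 · 44 = 30.8.
Cumulative frequencies: 9, 16, 18, 32, 44.
Observation 30.8 falls in the class 150 – <200.
L = 150, CF = 18, f = 14, h = 50.
P70 = 150 + ((30.8 − 18)/14)·50 = 150 + 45.7143 = 195.714.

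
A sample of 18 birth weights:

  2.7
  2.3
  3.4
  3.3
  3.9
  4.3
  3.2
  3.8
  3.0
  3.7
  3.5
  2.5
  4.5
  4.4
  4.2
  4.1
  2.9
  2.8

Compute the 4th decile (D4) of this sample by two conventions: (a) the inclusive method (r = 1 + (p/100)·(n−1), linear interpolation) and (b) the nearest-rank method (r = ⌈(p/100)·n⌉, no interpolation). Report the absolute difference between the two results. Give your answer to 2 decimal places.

Sorted: 2.3, 2.5, 2.7, 2.8, 2.9, 3.0, 3.2, 3.3, 3.4, 3.5, 3.7, 3.8, 3.9, 4.1, 4.2, 4.3, 4.4, 4.5.
n = 18.
(a) r = 7.8; between ranks 7 (3.2) and 8 (3.3): 3.28.
(b) the nearest-rank method: rank 8 → 3.3.
|3.28 − 3.3| = 0.02.

0.02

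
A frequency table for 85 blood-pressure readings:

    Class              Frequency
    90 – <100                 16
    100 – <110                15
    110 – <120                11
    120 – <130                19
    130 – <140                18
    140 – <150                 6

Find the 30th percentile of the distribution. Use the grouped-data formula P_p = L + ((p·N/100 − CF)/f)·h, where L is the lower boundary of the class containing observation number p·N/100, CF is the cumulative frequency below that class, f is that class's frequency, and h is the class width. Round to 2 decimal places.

N = 85; target position k = 30/100 · 85 = 25.5.
Cumulative frequencies: 16, 31, 42, 61, 79, 85.
Observation 25.5 falls in the class 100 – <110.
L = 100, CF = 16, f = 15, h = 10.
P30 = 100 + ((25.5 − 16)/15)·10 = 100 + 6.33333 = 106.333.

106.33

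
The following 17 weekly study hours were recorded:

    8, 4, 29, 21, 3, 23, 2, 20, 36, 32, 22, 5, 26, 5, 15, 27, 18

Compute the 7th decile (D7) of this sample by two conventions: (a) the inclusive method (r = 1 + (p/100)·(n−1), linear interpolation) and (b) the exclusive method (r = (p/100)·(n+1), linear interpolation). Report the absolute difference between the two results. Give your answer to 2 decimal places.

1.20

Sorted: 2, 3, 4, 5, 5, 8, 15, 18, 20, 21, 22, 23, 26, 27, 29, 32, 36.
n = 17.
(a) r = 12.2; between ranks 12 (23) and 13 (26): 23.6.
(b) r = 12.6; between ranks 12 (23) and 13 (26): 24.8.
|23.6 − 24.8| = 1.2.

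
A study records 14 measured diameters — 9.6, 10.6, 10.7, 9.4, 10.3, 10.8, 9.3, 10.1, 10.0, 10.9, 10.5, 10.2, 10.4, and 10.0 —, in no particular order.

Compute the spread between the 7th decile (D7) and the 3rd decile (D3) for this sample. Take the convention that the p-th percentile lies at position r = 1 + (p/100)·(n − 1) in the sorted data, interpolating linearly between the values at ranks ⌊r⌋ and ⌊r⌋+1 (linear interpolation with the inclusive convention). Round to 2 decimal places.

Sorted: 9.3, 9.4, 9.6, 10.0, 10.0, 10.1, 10.2, 10.3, 10.4, 10.5, 10.6, 10.7, 10.8, 10.9.
n = 14.
P30: r = 4.9; ranks 4–5 are 10.0, 10.0; interpolating gives 10.
P70: r = 10.1; ranks 10–11 are 10.5, 10.6; interpolating gives 10.51.
Difference: 10.51 − 10 = 0.51.

0.51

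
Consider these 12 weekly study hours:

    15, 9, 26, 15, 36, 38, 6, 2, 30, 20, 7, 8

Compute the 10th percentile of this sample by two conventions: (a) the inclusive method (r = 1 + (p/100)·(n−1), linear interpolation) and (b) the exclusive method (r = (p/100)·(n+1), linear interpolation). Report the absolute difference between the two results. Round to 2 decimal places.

Sorted: 2, 6, 7, 8, 9, 15, 15, 20, 26, 30, 36, 38.
n = 12.
(a) r = 2.1; between ranks 2 (6) and 3 (7): 6.1.
(b) r = 1.3; between ranks 1 (2) and 2 (6): 3.2.
|6.1 − 3.2| = 2.9.

2.90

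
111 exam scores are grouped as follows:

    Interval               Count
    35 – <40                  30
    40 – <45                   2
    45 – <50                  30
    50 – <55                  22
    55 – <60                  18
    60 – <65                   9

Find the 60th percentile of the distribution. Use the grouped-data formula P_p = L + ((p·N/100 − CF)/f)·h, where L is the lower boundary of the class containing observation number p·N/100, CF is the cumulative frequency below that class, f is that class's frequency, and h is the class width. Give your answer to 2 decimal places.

51.05

N = 111; target position k = 60/100 · 111 = 66.6.
Cumulative frequencies: 30, 32, 62, 84, 102, 111.
Observation 66.6 falls in the class 50 – <55.
L = 50, CF = 62, f = 22, h = 5.
P60 = 50 + ((66.6 − 62)/22)·5 = 50 + 1.04545 = 51.0455.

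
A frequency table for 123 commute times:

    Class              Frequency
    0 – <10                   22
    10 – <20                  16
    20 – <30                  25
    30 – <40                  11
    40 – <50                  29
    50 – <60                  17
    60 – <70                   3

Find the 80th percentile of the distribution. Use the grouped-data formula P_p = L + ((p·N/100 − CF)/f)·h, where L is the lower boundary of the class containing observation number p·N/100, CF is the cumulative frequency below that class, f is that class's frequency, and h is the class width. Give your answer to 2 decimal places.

48.41

N = 123; target position k = 80/100 · 123 = 98.4.
Cumulative frequencies: 22, 38, 63, 74, 103, 120, 123.
Observation 98.4 falls in the class 40 – <50.
L = 40, CF = 74, f = 29, h = 10.
P80 = 40 + ((98.4 − 74)/29)·10 = 40 + 8.41379 = 48.4138.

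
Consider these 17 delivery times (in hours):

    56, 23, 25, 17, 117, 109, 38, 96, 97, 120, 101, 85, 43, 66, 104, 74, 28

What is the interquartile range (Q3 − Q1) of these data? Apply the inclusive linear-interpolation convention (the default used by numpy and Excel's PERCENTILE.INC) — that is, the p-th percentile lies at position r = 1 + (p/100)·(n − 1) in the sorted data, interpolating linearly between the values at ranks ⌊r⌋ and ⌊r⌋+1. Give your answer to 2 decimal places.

63.00

Sorted: 17, 23, 25, 28, 38, 43, 56, 66, 74, 85, 96, 97, 101, 104, 109, 117, 120.
n = 17.
P25: r = 5 (integer) → 38.
P75: r = 13 (integer) → 101.
Difference: 101 − 38 = 63.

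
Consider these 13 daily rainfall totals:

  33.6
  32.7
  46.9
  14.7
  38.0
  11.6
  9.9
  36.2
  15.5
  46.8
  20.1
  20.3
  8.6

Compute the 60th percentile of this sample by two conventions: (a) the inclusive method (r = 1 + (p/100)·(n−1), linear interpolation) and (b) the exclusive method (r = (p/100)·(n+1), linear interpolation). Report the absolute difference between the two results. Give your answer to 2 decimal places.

Sorted: 8.6, 9.9, 11.6, 14.7, 15.5, 20.1, 20.3, 32.7, 33.6, 36.2, 38.0, 46.8, 46.9.
n = 13.
(a) r = 8.2; between ranks 8 (32.7) and 9 (33.6): 32.88.
(b) r = 8.4; between ranks 8 (32.7) and 9 (33.6): 33.06.
|32.88 − 33.06| = 0.18.

0.18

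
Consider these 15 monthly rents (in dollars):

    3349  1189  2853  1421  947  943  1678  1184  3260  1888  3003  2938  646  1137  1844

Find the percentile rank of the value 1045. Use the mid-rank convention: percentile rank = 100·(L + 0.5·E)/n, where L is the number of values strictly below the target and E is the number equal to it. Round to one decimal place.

20.0

Sorted: 646, 943, 947, 1137, 1184, 1189, 1421, 1678, 1844, 1888, 2853, 2938, 3003, 3260, 3349.
Count below 1045: L = 3; count equal: E = 0; n = 15.
Percentile rank = 100·(3 + 0.5·0)/15 = 100·3/15 = 20.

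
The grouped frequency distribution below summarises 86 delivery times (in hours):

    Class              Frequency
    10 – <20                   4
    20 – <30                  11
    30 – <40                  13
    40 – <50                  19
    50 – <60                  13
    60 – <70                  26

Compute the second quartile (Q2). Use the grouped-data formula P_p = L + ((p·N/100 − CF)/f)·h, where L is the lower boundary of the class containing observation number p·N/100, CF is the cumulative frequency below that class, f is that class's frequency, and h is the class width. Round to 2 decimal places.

N = 86; target position k = 50/100 · 86 = 43.
Cumulative frequencies: 4, 15, 28, 47, 60, 86.
Observation 43 falls in the class 40 – <50.
L = 40, CF = 28, f = 19, h = 10.
P50 = 40 + ((43 − 28)/19)·10 = 40 + 7.89474 = 47.8947.

47.89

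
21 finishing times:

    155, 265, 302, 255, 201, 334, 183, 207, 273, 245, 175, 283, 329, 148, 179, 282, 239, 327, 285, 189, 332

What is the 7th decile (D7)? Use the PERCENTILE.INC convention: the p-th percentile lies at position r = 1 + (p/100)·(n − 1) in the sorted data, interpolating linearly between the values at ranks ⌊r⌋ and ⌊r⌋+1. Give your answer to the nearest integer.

Sorted: 148, 155, 175, 179, 183, 189, 201, 207, 239, 245, 255, 265, 273, 282, 283, 285, 302, 327, 329, 332, 334.
n = 21.
r = 1 + (70/100)·(21 − 1) = 1 + 14 = 15.
r is an integer, so P70 is the value at rank 15: 283.

283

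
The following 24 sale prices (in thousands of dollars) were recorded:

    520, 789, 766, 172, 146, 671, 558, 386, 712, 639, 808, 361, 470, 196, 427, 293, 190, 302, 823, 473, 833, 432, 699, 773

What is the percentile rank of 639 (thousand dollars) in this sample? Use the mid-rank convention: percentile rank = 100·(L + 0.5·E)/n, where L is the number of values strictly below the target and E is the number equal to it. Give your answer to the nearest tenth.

60.4

Sorted: 146, 172, 190, 196, 293, 302, 361, 386, 427, 432, 470, 473, 520, 558, 639, 671, 699, 712, 766, 773, 789, 808, 823, 833.
Count below 639: L = 14; count equal: E = 1; n = 24.
Percentile rank = 100·(14 + 0.5·1)/24 = 100·14.5/24 = 60.42.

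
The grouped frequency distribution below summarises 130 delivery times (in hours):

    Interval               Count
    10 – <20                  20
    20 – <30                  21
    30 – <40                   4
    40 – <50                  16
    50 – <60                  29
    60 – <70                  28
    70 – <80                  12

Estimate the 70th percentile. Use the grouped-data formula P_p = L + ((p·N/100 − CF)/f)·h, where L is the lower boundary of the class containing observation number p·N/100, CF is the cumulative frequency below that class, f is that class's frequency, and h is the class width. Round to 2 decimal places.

60.36

N = 130; target position k = 70/100 · 130 = 91.
Cumulative frequencies: 20, 41, 45, 61, 90, 118, 130.
Observation 91 falls in the class 60 – <70.
L = 60, CF = 90, f = 28, h = 10.
P70 = 60 + ((91 − 90)/28)·10 = 60 + 0.357143 = 60.3571.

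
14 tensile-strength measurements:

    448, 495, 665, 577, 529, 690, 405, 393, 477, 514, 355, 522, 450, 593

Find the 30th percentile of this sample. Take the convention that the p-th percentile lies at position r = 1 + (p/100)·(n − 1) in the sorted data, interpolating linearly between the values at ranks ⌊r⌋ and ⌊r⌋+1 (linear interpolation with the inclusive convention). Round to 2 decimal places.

Sorted: 355, 393, 405, 448, 450, 477, 495, 514, 522, 529, 577, 593, 665, 690.
n = 14.
r = 1 + (30/100)·(14 − 1) = 1 + 3.9 = 4.9.
Rank 4 is 448 and rank 5 is 450.
Interpolate: 448 + 0.9·(450 − 448) = 448 + 0.9·2 = 449.8.

449.80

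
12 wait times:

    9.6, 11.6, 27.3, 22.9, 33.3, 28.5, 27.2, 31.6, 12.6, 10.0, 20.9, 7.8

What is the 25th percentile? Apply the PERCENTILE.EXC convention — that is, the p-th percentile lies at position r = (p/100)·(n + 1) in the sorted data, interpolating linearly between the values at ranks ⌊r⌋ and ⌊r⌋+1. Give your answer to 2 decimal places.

Sorted: 7.8, 9.6, 10.0, 11.6, 12.6, 20.9, 22.9, 27.2, 27.3, 28.5, 31.6, 33.3.
n = 12.
r = (25/100)·(12 + 1) = 3.25.
Rank 3 is 10.0 and rank 4 is 11.6.
Interpolate: 10.0 + 0.25·(11.6 − 10.0) = 10.0 + 0.25·1.6 = 10.4.

10.40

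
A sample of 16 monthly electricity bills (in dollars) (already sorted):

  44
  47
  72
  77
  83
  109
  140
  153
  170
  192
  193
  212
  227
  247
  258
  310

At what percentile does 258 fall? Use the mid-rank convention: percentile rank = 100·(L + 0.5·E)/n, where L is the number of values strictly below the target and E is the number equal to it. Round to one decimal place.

Count below 258: L = 14; count equal: E = 1; n = 16.
Percentile rank = 100·(14 + 0.5·1)/16 = 100·14.5/16 = 90.62.

90.6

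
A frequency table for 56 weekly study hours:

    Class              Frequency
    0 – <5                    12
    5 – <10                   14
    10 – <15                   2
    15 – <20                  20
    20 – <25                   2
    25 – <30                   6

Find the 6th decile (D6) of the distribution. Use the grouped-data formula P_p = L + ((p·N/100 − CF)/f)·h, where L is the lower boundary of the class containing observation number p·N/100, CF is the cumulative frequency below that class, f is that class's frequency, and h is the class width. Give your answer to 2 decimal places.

N = 56; target position k = 60/100 · 56 = 33.6.
Cumulative frequencies: 12, 26, 28, 48, 50, 56.
Observation 33.6 falls in the class 15 – <20.
L = 15, CF = 28, f = 20, h = 5.
P60 = 15 + ((33.6 − 28)/20)·5 = 15 + 1.4 = 16.4.

16.40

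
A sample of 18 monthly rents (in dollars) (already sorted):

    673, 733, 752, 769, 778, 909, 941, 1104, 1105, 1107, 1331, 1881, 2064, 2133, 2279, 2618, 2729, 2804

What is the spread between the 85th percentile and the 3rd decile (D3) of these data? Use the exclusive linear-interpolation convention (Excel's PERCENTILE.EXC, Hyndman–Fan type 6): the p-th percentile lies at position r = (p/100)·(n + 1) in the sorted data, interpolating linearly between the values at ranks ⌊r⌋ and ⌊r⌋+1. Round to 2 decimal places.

n = 18.
P30: r = 5.7; ranks 5–6 are 778, 909; interpolating gives 869.7.
P85: r = 16.15; ranks 16–17 are 2618, 2729; interpolating gives 2634.65.
Difference: 2634.65 − 869.7 = 1764.95.

1764.95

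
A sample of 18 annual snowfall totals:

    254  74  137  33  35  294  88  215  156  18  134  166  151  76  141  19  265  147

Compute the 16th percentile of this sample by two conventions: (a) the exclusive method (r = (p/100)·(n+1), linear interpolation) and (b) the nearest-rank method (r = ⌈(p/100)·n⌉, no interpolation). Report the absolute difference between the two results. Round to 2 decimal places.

Sorted: 18, 19, 33, 35, 74, 76, 88, 134, 137, 141, 147, 151, 156, 166, 215, 254, 265, 294.
n = 18.
(a) r = 3.04; between ranks 3 (33) and 4 (35): 33.08.
(b) the nearest-rank method: rank 3 → 33.
|33.08 − 33| = 0.08.

0.08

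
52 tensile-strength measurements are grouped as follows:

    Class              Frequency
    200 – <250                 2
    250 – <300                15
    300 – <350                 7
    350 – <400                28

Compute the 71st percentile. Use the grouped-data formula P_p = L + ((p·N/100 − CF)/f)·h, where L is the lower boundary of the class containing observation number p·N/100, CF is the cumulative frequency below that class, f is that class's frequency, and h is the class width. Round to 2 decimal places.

N = 52; target position k = 71/100 · 52 = 36.92.
Cumulative frequencies: 2, 17, 24, 52.
Observation 36.92 falls in the class 350 – <400.
L = 350, CF = 24, f = 28, h = 50.
P71 = 350 + ((36.92 − 24)/28)·50 = 350 + 23.0714 = 373.071.

373.07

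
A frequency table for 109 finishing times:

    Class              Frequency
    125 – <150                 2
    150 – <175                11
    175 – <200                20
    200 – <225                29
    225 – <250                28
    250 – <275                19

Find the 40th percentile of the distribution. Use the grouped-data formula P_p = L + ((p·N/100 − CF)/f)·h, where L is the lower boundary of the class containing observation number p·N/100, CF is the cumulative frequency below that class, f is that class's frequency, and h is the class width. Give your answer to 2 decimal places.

N = 109; target position k = 40/100 · 109 = 43.6.
Cumulative frequencies: 2, 13, 33, 62, 90, 109.
Observation 43.6 falls in the class 200 – <225.
L = 200, CF = 33, f = 29, h = 25.
P40 = 200 + ((43.6 − 33)/29)·25 = 200 + 9.13793 = 209.138.

209.14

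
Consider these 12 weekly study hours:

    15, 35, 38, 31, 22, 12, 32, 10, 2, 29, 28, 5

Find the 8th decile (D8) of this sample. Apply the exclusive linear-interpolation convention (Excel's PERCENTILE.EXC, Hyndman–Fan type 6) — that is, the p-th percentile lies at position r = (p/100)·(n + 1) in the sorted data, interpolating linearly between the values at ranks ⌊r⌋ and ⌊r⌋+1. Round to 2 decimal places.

Sorted: 2, 5, 10, 12, 15, 22, 28, 29, 31, 32, 35, 38.
n = 12.
r = (80/100)·(12 + 1) = 10.4.
Rank 10 is 32 and rank 11 is 35.
Interpolate: 32 + 0.4·(35 − 32) = 32 + 0.4·3 = 33.2.

33.20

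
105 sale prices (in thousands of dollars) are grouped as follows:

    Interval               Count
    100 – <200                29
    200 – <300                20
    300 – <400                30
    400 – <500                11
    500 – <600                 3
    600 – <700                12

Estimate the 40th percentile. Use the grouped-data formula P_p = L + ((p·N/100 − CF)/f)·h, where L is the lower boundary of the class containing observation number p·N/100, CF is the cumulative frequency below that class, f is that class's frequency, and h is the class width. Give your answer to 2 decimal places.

265.00

N = 105; target position k = 40/100 · 105 = 42.
Cumulative frequencies: 29, 49, 79, 90, 93, 105.
Observation 42 falls in the class 200 – <300.
L = 200, CF = 29, f = 20, h = 100.
P40 = 200 + ((42 − 29)/20)·100 = 200 + 65 = 265.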